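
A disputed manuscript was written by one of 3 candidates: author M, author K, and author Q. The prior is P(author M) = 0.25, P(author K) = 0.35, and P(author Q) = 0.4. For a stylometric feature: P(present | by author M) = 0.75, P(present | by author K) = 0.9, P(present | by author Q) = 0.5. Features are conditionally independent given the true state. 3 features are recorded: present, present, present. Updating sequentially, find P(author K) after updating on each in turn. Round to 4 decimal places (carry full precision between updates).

0.6214

After 'present': normaliser = 0.75·0.2500 + 0.9·0.3500 + 0.5·0.4000; P(author M) ≈ 0.2669, P(author K) ≈ 0.4484, P(author Q) ≈ 0.2847
After 'present': normaliser = 0.75·0.2669 + 0.9·0.4484 + 0.5·0.2847; P(author M) ≈ 0.2683, P(author K) ≈ 0.5409, P(author Q) ≈ 0.1908
After 'present': normaliser = 0.75·0.2683 + 0.9·0.5409 + 0.5·0.1908; P(author M) ≈ 0.2569, P(author K) ≈ 0.6214, P(author Q) ≈ 0.1218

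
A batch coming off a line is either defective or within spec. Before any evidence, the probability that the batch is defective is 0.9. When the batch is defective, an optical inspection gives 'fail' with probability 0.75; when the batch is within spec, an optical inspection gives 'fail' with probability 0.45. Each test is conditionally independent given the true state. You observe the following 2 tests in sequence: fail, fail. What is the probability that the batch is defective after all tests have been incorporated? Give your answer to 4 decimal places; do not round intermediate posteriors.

After 'fail': P(defective) = 0.75·0.9000 / (0.75·0.9000 + 0.45·0.1000) ≈ 0.9375
After 'fail': P(defective) = 0.75·0.9375 / (0.75·0.9375 + 0.45·0.0625) ≈ 0.9615

0.9615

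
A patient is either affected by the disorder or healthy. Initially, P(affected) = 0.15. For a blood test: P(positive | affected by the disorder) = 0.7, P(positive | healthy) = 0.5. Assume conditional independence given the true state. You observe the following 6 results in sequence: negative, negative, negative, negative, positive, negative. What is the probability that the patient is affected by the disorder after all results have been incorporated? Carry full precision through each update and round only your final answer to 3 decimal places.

0.019

After 'negative': P(affected) = 0.3·0.1500 / (0.3·0.1500 + 0.5·0.8500) ≈ 0.0957
After 'negative': P(affected) = 0.3·0.0957 / (0.3·0.0957 + 0.5·0.9043) ≈ 0.0597
After 'negative': P(affected) = 0.3·0.0597 / (0.3·0.0597 + 0.5·0.9403) ≈ 0.0367
After 'negative': P(affected) = 0.3·0.0367 / (0.3·0.0367 + 0.5·0.9633) ≈ 0.0224
After 'positive': P(affected) = 0.7·0.0224 / (0.7·0.0224 + 0.5·0.9776) ≈ 0.0310
After 'negative': P(affected) = 0.3·0.0310 / (0.3·0.0310 + 0.5·0.9690) ≈ 0.0188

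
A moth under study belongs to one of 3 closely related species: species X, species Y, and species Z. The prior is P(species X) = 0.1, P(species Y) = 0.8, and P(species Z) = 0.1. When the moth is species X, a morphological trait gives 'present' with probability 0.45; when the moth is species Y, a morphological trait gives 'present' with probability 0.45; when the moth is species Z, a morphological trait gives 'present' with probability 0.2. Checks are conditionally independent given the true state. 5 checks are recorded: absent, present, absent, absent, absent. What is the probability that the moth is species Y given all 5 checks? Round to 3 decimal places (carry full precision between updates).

0.728

Apply Bayes' rule sequentially, carrying P(species Y) forward.
After 'absent': normaliser = 0.55·0.1000 + 0.55·0.8000 + 0.8·0.1000; P(species X) ≈ 0.0957, P(species Y) ≈ 0.7652, P(species Z) ≈ 0.1391
After 'present': normaliser = 0.45·0.0957 + 0.45·0.7652 + 0.2·0.1391; P(species X) ≈ 0.1037, P(species Y) ≈ 0.8293, P(species Z) ≈ 0.0670
After 'absent': normaliser = 0.55·0.1037 + 0.55·0.8293 + 0.8·0.0670; P(species X) ≈ 0.1006, P(species Y) ≈ 0.8048, P(species Z) ≈ 0.0946
After 'absent': normaliser = 0.55·0.1006 + 0.55·0.8048 + 0.8·0.0946; P(species X) ≈ 0.0965, P(species Y) ≈ 0.7716, P(species Z) ≈ 0.1319
After 'absent': normaliser = 0.55·0.0965 + 0.55·0.7716 + 0.8·0.1319; P(species X) ≈ 0.0910, P(species Y) ≈ 0.7280, P(species Z) ≈ 0.1810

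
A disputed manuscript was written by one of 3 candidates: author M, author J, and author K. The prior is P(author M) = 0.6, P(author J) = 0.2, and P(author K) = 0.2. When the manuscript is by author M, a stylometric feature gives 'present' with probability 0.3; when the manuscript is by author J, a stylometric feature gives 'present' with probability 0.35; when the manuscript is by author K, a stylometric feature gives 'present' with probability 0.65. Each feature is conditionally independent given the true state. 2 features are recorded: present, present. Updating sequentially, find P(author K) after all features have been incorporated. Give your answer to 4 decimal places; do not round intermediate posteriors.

After 'present': normaliser = 0.3·0.6000 + 0.35·0.2000 + 0.65·0.2000; P(author M) ≈ 0.4737, P(author J) ≈ 0.1842, P(author K) ≈ 0.3421
After 'present': normaliser = 0.3·0.4737 + 0.35·0.1842 + 0.65·0.3421; P(author M) ≈ 0.3313, P(author J) ≈ 0.1503, P(author K) ≈ 0.5184

0.5184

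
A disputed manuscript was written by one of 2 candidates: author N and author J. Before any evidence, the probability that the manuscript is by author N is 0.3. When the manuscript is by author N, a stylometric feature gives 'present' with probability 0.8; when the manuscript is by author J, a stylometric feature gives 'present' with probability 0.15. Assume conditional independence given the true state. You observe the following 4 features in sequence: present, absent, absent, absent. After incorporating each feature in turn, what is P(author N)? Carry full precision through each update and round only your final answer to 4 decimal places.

After 'present': P(author N) = 0.8·0.3000 / (0.8·0.3000 + 0.15·0.7000) ≈ 0.6957
After 'absent': P(author N) = 0.2·0.6957 / (0.2·0.6957 + 0.85·0.3043) ≈ 0.3497
After 'absent': P(author N) = 0.2·0.3497 / (0.2·0.3497 + 0.85·0.6503) ≈ 0.1123
After 'absent': P(author N) = 0.2·0.1123 / (0.2·0.1123 + 0.85·0.8877) ≈ 0.0289

0.0289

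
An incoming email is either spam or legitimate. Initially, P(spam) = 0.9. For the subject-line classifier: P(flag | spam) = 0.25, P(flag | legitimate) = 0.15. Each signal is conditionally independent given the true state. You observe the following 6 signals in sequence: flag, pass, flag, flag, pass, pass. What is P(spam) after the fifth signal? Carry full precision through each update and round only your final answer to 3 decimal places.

0.970

After 'flag': P(spam) = 0.25·0.9000 / (0.25·0.9000 + 0.15·0.1000) ≈ 0.9375
After 'pass': P(spam) = 0.75·0.9375 / (0.75·0.9375 + 0.85·0.0625) ≈ 0.9298
After 'flag': P(spam) = 0.25·0.9298 / (0.25·0.9298 + 0.15·0.0702) ≈ 0.9566
After 'flag': P(spam) = 0.25·0.9566 / (0.25·0.9566 + 0.15·0.0434) ≈ 0.9735
After 'pass': P(spam) = 0.75·0.9735 / (0.75·0.9735 + 0.85·0.0265) ≈ 0.9701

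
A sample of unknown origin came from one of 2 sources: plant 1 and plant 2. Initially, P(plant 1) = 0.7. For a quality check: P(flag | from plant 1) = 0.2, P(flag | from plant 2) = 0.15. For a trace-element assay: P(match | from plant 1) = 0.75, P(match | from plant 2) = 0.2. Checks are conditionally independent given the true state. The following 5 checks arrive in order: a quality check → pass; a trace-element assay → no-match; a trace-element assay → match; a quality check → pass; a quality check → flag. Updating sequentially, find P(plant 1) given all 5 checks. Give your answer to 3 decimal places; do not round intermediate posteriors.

After a quality check='pass': P(plant 1) = 0.8·0.7000 / (0.8·0.7000 + 0.85·0.3000) ≈ 0.6871
After a trace-element assay='no-match': P(plant 1) = 0.25·0.6871 / (0.25·0.6871 + 0.8·0.3129) ≈ 0.4070
After a trace-element assay='match': P(plant 1) = 0.75·0.4070 / (0.75·0.4070 + 0.2·0.5930) ≈ 0.7202
After a quality check='pass': P(plant 1) = 0.8·0.7202 / (0.8·0.7202 + 0.85·0.2798) ≈ 0.7078
After a quality check='flag': P(plant 1) = 0.2·0.7078 / (0.2·0.7078 + 0.15·0.2922) ≈ 0.7636

0.764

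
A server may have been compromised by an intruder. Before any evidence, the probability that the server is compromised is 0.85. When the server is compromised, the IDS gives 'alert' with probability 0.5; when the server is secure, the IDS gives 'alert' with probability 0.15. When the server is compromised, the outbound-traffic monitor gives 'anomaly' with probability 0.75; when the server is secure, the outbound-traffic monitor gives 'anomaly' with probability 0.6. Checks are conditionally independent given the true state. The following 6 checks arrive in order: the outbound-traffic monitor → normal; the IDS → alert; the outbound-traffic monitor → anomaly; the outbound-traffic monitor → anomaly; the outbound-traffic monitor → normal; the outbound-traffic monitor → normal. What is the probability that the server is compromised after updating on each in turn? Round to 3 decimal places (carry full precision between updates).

0.878

After the outbound-traffic monitor='normal': P(compromised) = 0.25·0.8500 / (0.25·0.8500 + 0.4·0.1500) ≈ 0.7798
After the IDS='alert': P(compromised) = 0.5·0.7798 / (0.5·0.7798 + 0.15·0.2202) ≈ 0.9219
After the outbound-traffic monitor='anomaly': P(compromised) = 0.75·0.9219 / (0.75·0.9219 + 0.6·0.0781) ≈ 0.9365
After the outbound-traffic monitor='anomaly': P(compromised) = 0.75·0.9365 / (0.75·0.9365 + 0.6·0.0635) ≈ 0.9486
After the outbound-traffic monitor='normal': P(compromised) = 0.25·0.9486 / (0.25·0.9486 + 0.4·0.0514) ≈ 0.9202
After the outbound-traffic monitor='normal': P(compromised) = 0.25·0.9202 / (0.25·0.9202 + 0.4·0.0798) ≈ 0.8781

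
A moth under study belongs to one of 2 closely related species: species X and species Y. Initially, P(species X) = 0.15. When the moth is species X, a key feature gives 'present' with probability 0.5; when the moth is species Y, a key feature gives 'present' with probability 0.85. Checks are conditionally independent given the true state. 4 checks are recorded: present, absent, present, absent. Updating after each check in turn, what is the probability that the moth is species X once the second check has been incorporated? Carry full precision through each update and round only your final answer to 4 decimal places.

After 'present': P(species X) = 0.5·0.1500 / (0.5·0.1500 + 0.85·0.8500) ≈ 0.0940
After 'absent': P(species X) = 0.5·0.0940 / (0.5·0.0940 + 0.15·0.9060) ≈ 0.2571

0.2571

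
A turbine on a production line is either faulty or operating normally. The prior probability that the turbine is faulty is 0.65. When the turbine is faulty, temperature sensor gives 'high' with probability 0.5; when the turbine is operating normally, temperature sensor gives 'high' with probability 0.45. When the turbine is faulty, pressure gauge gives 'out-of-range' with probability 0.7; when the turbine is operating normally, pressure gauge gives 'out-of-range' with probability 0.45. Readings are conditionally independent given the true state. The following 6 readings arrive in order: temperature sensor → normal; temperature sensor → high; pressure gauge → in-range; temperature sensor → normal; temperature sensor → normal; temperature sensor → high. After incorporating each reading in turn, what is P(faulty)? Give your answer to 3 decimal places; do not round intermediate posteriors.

0.484

Apply Bayes' rule sequentially, carrying P(faulty) forward.
After temperature sensor='normal': P(faulty) = 0.5·0.6500 / (0.5·0.6500 + 0.55·0.3500) ≈ 0.6280
After temperature sensor='high': P(faulty) = 0.5·0.6280 / (0.5·0.6280 + 0.45·0.3720) ≈ 0.6523
After pressure gauge='in-range': P(faulty) = 0.3·0.6523 / (0.3·0.6523 + 0.55·0.3477) ≈ 0.5057
After temperature sensor='normal': P(faulty) = 0.5·0.5057 / (0.5·0.5057 + 0.55·0.4943) ≈ 0.4819
After temperature sensor='normal': P(faulty) = 0.5·0.4819 / (0.5·0.4819 + 0.55·0.5181) ≈ 0.4582
After temperature sensor='high': P(faulty) = 0.5·0.4582 / (0.5·0.4582 + 0.45·0.5418) ≈ 0.4844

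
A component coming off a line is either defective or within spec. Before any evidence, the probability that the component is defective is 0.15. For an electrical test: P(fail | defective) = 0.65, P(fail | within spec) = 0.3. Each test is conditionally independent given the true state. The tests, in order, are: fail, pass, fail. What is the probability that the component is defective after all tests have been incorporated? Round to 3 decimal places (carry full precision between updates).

After 'fail': P(defective) = 0.65·0.1500 / (0.65·0.1500 + 0.3·0.8500) ≈ 0.2766
After 'pass': P(defective) = 0.35·0.2766 / (0.35·0.2766 + 0.7·0.7234) ≈ 0.1605
After 'fail': P(defective) = 0.65·0.1605 / (0.65·0.1605 + 0.3·0.8395) ≈ 0.2929

0.293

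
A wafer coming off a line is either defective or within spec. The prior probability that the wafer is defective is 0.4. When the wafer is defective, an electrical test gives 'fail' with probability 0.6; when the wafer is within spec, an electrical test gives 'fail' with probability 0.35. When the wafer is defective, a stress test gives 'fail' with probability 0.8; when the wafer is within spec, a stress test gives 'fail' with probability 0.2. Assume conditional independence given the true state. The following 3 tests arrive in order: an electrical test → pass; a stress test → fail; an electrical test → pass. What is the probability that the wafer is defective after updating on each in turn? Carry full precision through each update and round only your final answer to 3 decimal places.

After an electrical test='pass': P(defective) = 0.4·0.4000 / (0.4·0.4000 + 0.65·0.6000) ≈ 0.2909
After a stress test='fail': P(defective) = 0.8·0.2909 / (0.8·0.2909 + 0.2·0.7091) ≈ 0.6214
After an electrical test='pass': P(defective) = 0.4·0.6214 / (0.4·0.6214 + 0.65·0.3786) ≈ 0.5025

0.502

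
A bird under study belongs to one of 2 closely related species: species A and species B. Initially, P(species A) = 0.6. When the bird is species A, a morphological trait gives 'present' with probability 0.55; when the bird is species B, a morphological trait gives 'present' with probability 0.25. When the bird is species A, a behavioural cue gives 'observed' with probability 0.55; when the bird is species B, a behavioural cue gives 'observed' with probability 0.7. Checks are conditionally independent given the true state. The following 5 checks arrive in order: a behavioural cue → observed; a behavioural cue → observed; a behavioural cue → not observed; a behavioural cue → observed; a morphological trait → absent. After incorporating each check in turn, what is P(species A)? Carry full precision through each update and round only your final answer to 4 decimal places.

Each posterior becomes the prior for the next update.
After a behavioural cue='observed': P(species A) = 0.55·0.6000 / (0.55·0.6000 + 0.7·0.4000) ≈ 0.5410
After a behavioural cue='observed': P(species A) = 0.55·0.5410 / (0.55·0.5410 + 0.7·0.4590) ≈ 0.4808
After a behavioural cue='not observed': P(species A) = 0.45·0.4808 / (0.45·0.4808 + 0.3·0.5192) ≈ 0.5814
After a behavioural cue='observed': P(species A) = 0.55·0.5814 / (0.55·0.5814 + 0.7·0.4186) ≈ 0.5218
After a morphological trait='absent': P(species A) = 0.45·0.5218 / (0.45·0.5218 + 0.75·0.4782) ≈ 0.3957

0.3957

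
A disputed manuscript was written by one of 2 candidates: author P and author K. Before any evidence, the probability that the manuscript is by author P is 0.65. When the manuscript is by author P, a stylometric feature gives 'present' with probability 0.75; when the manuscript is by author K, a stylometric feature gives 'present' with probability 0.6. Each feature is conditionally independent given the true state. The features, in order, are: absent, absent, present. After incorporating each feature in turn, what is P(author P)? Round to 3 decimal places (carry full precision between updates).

After 'absent': P(author P) = 0.25·0.6500 / (0.25·0.6500 + 0.4·0.3500) ≈ 0.5372
After 'absent': P(author P) = 0.25·0.5372 / (0.25·0.5372 + 0.4·0.4628) ≈ 0.4204
After 'present': P(author P) = 0.75·0.4204 / (0.75·0.4204 + 0.6·0.5796) ≈ 0.4756

0.476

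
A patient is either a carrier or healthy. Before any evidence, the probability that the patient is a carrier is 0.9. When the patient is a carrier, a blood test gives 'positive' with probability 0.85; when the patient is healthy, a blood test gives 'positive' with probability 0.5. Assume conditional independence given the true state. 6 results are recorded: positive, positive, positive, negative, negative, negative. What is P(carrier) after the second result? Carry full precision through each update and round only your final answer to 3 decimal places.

0.963

After 'positive': P(carrier) = 0.85·0.9000 / (0.85·0.9000 + 0.5·0.1000) ≈ 0.9387
After 'positive': P(carrier) = 0.85·0.9387 / (0.85·0.9387 + 0.5·0.0613) ≈ 0.9630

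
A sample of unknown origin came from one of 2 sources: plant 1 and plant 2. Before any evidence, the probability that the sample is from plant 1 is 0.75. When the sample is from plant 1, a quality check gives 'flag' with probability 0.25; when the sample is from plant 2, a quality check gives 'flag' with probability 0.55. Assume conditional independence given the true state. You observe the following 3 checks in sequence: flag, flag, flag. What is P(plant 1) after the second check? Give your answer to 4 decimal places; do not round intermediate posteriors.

0.3827

After 'flag': P(plant 1) = 0.25·0.7500 / (0.25·0.7500 + 0.55·0.2500) ≈ 0.5769
After 'flag': P(plant 1) = 0.25·0.5769 / (0.25·0.5769 + 0.55·0.4231) ≈ 0.3827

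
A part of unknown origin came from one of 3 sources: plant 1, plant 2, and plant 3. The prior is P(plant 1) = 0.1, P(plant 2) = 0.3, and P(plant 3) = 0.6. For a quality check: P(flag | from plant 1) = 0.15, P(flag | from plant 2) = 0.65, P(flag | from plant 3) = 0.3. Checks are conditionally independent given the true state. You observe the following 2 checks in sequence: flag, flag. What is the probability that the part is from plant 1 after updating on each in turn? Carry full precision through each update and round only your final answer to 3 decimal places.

0.012

After 'flag': normaliser = 0.15·0.1000 + 0.65·0.3000 + 0.3·0.6000; P(plant 1) ≈ 0.0385, P(plant 2) ≈ 0.5000, P(plant 3) ≈ 0.4615
After 'flag': normaliser = 0.15·0.0385 + 0.65·0.5000 + 0.3·0.4615; P(plant 1) ≈ 0.0123, P(plant 2) ≈ 0.6926, P(plant 3) ≈ 0.2951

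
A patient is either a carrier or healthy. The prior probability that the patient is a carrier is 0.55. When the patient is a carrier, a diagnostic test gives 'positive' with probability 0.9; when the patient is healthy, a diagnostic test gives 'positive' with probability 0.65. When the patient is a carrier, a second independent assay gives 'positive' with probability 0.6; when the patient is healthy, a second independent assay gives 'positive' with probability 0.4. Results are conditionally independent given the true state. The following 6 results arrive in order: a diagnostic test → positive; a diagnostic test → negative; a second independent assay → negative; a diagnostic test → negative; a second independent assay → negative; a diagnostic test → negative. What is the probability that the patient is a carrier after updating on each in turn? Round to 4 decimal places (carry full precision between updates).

0.0172

After a diagnostic test='positive': P(carrier) = 0.9·0.5500 / (0.9·0.5500 + 0.65·0.4500) ≈ 0.6286
After a diagnostic test='negative': P(carrier) = 0.1·0.6286 / (0.1·0.6286 + 0.35·0.3714) ≈ 0.3259
After a second independent assay='negative': P(carrier) = 0.4·0.3259 / (0.4·0.3259 + 0.6·0.6741) ≈ 0.2438
After a diagnostic test='negative': P(carrier) = 0.1·0.2438 / (0.1·0.2438 + 0.35·0.7562) ≈ 0.0843
After a second independent assay='negative': P(carrier) = 0.4·0.0843 / (0.4·0.0843 + 0.6·0.9157) ≈ 0.0578
After a diagnostic test='negative': P(carrier) = 0.1·0.0578 / (0.1·0.0578 + 0.35·0.9422) ≈ 0.0172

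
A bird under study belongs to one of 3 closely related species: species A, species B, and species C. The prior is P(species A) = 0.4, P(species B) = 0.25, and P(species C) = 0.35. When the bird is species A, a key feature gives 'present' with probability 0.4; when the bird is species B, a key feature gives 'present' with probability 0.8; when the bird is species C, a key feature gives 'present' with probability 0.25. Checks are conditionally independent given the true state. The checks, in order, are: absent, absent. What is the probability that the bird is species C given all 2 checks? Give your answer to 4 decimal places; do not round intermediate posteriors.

Each posterior becomes the prior for the next update.
After 'absent': normaliser = 0.6·0.4000 + 0.2·0.2500 + 0.75·0.3500; P(species A) ≈ 0.4344, P(species B) ≈ 0.0905, P(species C) ≈ 0.4751
After 'absent': normaliser = 0.6·0.4344 + 0.2·0.0905 + 0.75·0.4751; P(species A) ≈ 0.4104, P(species B) ≈ 0.0285, P(species C) ≈ 0.5611

0.5611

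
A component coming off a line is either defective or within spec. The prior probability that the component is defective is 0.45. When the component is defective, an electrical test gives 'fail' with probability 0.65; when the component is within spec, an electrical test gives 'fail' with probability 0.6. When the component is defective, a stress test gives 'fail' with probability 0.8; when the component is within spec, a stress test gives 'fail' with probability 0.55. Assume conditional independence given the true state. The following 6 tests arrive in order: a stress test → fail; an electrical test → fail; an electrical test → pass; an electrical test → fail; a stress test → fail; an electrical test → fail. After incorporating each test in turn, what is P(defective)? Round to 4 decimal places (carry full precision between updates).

0.6582

After a stress test='fail': P(defective) = 0.8·0.4500 / (0.8·0.4500 + 0.55·0.5500) ≈ 0.5434
After an electrical test='fail': P(defective) = 0.65·0.5434 / (0.65·0.5434 + 0.6·0.4566) ≈ 0.5632
After an electrical test='pass': P(defective) = 0.35·0.5632 / (0.35·0.5632 + 0.4·0.4368) ≈ 0.5301
After an electrical test='fail': P(defective) = 0.65·0.5301 / (0.65·0.5301 + 0.6·0.4699) ≈ 0.5500
After a stress test='fail': P(defective) = 0.8·0.5500 / (0.8·0.5500 + 0.55·0.4500) ≈ 0.6400
After an electrical test='fail': P(defective) = 0.65·0.6400 / (0.65·0.6400 + 0.6·0.3600) ≈ 0.6582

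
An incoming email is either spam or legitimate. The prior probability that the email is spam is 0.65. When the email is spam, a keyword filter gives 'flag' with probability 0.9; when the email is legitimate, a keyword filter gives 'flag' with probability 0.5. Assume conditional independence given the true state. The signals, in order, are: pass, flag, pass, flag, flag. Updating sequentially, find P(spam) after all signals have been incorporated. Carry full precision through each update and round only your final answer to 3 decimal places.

0.302

After 'pass': P(spam) = 0.1·0.6500 / (0.1·0.6500 + 0.5·0.3500) ≈ 0.2708
After 'flag': P(spam) = 0.9·0.2708 / (0.9·0.2708 + 0.5·0.7292) ≈ 0.4007
After 'pass': P(spam) = 0.1·0.4007 / (0.1·0.4007 + 0.5·0.5993) ≈ 0.1179
After 'flag': P(spam) = 0.9·0.1179 / (0.9·0.1179 + 0.5·0.8821) ≈ 0.1940
After 'flag': P(spam) = 0.9·0.1940 / (0.9·0.1940 + 0.5·0.8060) ≈ 0.3023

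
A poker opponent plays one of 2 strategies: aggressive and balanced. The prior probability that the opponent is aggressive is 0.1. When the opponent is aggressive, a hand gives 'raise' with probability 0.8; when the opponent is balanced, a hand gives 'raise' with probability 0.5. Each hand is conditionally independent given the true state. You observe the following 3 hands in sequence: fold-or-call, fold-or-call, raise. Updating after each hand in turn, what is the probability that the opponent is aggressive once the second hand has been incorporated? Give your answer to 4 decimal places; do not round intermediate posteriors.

0.0175

Apply Bayes' rule sequentially, carrying P(aggressive) forward.
After 'fold-or-call': P(aggressive) = 0.2·0.1000 / (0.2·0.1000 + 0.5·0.9000) ≈ 0.0426
After 'fold-or-call': P(aggressive) = 0.2·0.0426 / (0.2·0.0426 + 0.5·0.9574) ≈ 0.0175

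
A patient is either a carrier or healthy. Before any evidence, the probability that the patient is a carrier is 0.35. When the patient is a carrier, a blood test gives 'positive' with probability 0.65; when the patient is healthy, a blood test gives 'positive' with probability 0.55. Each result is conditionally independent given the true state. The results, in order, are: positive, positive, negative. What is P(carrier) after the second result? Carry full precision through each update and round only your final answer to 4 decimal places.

After 'positive': P(carrier) = 0.65·0.3500 / (0.65·0.3500 + 0.55·0.6500) ≈ 0.3889
After 'positive': P(carrier) = 0.65·0.3889 / (0.65·0.3889 + 0.55·0.6111) ≈ 0.4292

0.4292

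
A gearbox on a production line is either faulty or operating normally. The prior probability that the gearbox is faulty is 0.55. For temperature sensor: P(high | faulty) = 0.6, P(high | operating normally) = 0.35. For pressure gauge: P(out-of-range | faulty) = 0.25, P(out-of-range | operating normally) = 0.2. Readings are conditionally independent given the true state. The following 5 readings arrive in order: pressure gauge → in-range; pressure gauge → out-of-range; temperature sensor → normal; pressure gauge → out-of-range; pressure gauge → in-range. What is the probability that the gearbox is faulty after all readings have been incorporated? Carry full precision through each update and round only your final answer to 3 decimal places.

0.508

After pressure gauge='in-range': P(faulty) = 0.75·0.5500 / (0.75·0.5500 + 0.8·0.4500) ≈ 0.5340
After pressure gauge='out-of-range': P(faulty) = 0.25·0.5340 / (0.25·0.5340 + 0.2·0.4660) ≈ 0.5889
After temperature sensor='normal': P(faulty) = 0.4·0.5889 / (0.4·0.5889 + 0.65·0.4111) ≈ 0.4685
After pressure gauge='out-of-range': P(faulty) = 0.25·0.4685 / (0.25·0.4685 + 0.2·0.5315) ≈ 0.5242
After pressure gauge='in-range': P(faulty) = 0.75·0.5242 / (0.75·0.5242 + 0.8·0.4758) ≈ 0.5081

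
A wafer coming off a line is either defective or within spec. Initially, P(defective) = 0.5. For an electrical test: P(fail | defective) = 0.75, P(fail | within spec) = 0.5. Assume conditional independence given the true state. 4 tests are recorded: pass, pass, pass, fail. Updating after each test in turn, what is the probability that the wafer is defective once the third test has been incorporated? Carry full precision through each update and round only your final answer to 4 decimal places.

Apply Bayes' rule sequentially, carrying P(defective) forward.
After 'pass': P(defective) = 0.25·0.5000 / (0.25·0.5000 + 0.5·0.5000) ≈ 0.3333
After 'pass': P(defective) = 0.25·0.3333 / (0.25·0.3333 + 0.5·0.6667) ≈ 0.2000
After 'pass': P(defective) = 0.25·0.2000 / (0.25·0.2000 + 0.5·0.8000) ≈ 0.1111

0.1111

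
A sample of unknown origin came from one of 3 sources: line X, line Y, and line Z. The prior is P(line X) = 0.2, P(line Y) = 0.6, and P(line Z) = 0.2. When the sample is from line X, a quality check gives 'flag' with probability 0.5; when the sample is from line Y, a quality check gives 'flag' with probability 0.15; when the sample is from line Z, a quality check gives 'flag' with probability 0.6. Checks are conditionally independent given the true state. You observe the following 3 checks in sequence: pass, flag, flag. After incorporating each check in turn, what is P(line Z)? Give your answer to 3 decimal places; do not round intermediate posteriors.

0.441

After 'pass': normaliser = 0.5·0.2000 + 0.85·0.6000 + 0.4·0.2000; P(line X) ≈ 0.1449, P(line Y) ≈ 0.7391, P(line Z) ≈ 0.1159
After 'flag': normaliser = 0.5·0.1449 + 0.15·0.7391 + 0.6·0.1159; P(line X) ≈ 0.2865, P(line Y) ≈ 0.4384, P(line Z) ≈ 0.2751
After 'flag': normaliser = 0.5·0.2865 + 0.15·0.4384 + 0.6·0.2751; P(line X) ≈ 0.3830, P(line Y) ≈ 0.1758, P(line Z) ≈ 0.4412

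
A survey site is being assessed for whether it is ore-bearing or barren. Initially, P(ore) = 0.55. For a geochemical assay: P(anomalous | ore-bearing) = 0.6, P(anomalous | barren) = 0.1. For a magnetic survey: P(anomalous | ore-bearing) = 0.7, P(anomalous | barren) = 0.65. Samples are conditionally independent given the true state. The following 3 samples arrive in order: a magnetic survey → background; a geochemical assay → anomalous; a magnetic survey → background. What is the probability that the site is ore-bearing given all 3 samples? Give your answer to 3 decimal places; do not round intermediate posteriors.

After a magnetic survey='background': P(ore) = 0.3·0.5500 / (0.3·0.5500 + 0.35·0.4500) ≈ 0.5116
After a geochemical assay='anomalous': P(ore) = 0.6·0.5116 / (0.6·0.5116 + 0.1·0.4884) ≈ 0.8627
After a magnetic survey='background': P(ore) = 0.3·0.8627 / (0.3·0.8627 + 0.35·0.1373) ≈ 0.8435

0.843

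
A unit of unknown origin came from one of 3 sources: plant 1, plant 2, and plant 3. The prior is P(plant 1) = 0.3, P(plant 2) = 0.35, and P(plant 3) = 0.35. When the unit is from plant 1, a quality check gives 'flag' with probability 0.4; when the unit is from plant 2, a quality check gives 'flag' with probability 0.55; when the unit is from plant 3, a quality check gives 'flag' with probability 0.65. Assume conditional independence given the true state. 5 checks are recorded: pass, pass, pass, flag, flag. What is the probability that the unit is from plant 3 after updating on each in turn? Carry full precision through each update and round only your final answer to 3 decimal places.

0.241

After 'pass': normaliser = 0.6·0.3000 + 0.45·0.3500 + 0.35·0.3500; P(plant 1) ≈ 0.3913, P(plant 2) ≈ 0.3424, P(plant 3) ≈ 0.2663
After 'pass': normaliser = 0.6·0.3913 + 0.45·0.3424 + 0.35·0.2663; P(plant 1) ≈ 0.4870, P(plant 2) ≈ 0.3196, P(plant 3) ≈ 0.1933
After 'pass': normaliser = 0.6·0.4870 + 0.45·0.3196 + 0.35·0.1933; P(plant 1) ≈ 0.5801, P(plant 2) ≈ 0.2855, P(plant 3) ≈ 0.1343
After 'flag': normaliser = 0.4·0.5801 + 0.55·0.2855 + 0.65·0.1343; P(plant 1) ≈ 0.4871, P(plant 2) ≈ 0.3296, P(plant 3) ≈ 0.1833
After 'flag': normaliser = 0.4·0.4871 + 0.55·0.3296 + 0.65·0.1833; P(plant 1) ≈ 0.3934, P(plant 2) ≈ 0.3661, P(plant 3) ≈ 0.2406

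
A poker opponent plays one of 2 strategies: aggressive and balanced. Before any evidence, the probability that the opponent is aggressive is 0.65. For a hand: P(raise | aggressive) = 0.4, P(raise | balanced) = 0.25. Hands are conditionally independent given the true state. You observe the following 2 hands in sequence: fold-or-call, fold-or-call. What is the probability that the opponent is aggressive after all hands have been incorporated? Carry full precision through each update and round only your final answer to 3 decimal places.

0.543

After 'fold-or-call': P(aggressive) = 0.6·0.6500 / (0.6·0.6500 + 0.75·0.3500) ≈ 0.5977
After 'fold-or-call': P(aggressive) = 0.6·0.5977 / (0.6·0.5977 + 0.75·0.4023) ≈ 0.5431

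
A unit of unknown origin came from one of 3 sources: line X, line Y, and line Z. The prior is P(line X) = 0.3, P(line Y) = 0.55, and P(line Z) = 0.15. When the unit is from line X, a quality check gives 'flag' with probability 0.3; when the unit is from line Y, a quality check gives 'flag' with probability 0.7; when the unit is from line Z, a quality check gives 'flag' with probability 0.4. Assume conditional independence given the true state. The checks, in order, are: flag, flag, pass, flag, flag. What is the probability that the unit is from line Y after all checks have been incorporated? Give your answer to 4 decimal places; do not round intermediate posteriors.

0.9082

After 'flag': normaliser = 0.3·0.3000 + 0.7·0.5500 + 0.4·0.1500; P(line X) ≈ 0.1682, P(line Y) ≈ 0.7196, P(line Z) ≈ 0.1121
After 'flag': normaliser = 0.3·0.1682 + 0.7·0.7196 + 0.4·0.1121; P(line X) ≈ 0.0842, P(line Y) ≈ 0.8409, P(line Z) ≈ 0.0749
After 'pass': normaliser = 0.7·0.0842 + 0.3·0.8409 + 0.6·0.0749; P(line X) ≈ 0.1656, P(line Y) ≈ 0.7083, P(line Z) ≈ 0.1261
After 'flag': normaliser = 0.3·0.1656 + 0.7·0.7083 + 0.4·0.1261; P(line X) ≈ 0.0834, P(line Y) ≈ 0.8320, P(line Z) ≈ 0.0847
After 'flag': normaliser = 0.3·0.0834 + 0.7·0.8320 + 0.4·0.0847; P(line X) ≈ 0.0390, P(line Y) ≈ 0.9082, P(line Z) ≈ 0.0528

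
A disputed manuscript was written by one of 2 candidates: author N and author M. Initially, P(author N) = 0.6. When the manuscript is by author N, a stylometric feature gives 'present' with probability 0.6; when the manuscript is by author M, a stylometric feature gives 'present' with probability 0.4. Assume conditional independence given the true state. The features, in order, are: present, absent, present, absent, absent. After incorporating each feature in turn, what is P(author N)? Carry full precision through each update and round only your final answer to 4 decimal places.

0.5000

Each posterior becomes the prior for the next update.
After 'present': P(author N) = 0.6·0.6000 / (0.6·0.6000 + 0.4·0.4000) ≈ 0.6923
After 'absent': P(author N) = 0.4·0.6923 / (0.4·0.6923 + 0.6·0.3077) ≈ 0.6000
After 'present': P(author N) = 0.6·0.6000 / (0.6·0.6000 + 0.4·0.4000) ≈ 0.6923
After 'absent': P(author N) = 0.4·0.6923 / (0.4·0.6923 + 0.6·0.3077) ≈ 0.6000
After 'absent': P(author N) = 0.4·0.6000 / (0.4·0.6000 + 0.6·0.4000) ≈ 0.5000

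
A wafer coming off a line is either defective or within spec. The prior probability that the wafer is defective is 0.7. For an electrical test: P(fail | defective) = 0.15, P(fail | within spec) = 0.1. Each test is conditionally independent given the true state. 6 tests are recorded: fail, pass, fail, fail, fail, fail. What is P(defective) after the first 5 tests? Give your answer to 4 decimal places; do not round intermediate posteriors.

0.9177

Apply Bayes' rule sequentially, carrying P(defective) forward.
After 'fail': P(defective) = 0.15·0.7000 / (0.15·0.7000 + 0.1·0.3000) ≈ 0.7778
After 'pass': P(defective) = 0.85·0.7778 / (0.85·0.7778 + 0.9·0.2222) ≈ 0.7677
After 'fail': P(defective) = 0.15·0.7677 / (0.15·0.7677 + 0.1·0.2323) ≈ 0.8322
After 'fail': P(defective) = 0.15·0.8322 / (0.15·0.8322 + 0.1·0.1678) ≈ 0.8815
After 'fail': P(defective) = 0.15·0.8815 / (0.15·0.8815 + 0.1·0.1185) ≈ 0.9177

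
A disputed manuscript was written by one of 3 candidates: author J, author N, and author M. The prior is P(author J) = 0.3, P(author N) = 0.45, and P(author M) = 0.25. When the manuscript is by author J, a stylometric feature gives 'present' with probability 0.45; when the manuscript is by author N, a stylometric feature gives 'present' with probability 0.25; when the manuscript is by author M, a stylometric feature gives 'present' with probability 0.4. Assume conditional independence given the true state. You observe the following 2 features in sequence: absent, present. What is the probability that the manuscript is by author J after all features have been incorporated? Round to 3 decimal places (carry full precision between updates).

0.340

After 'absent': normaliser = 0.55·0.3000 + 0.75·0.4500 + 0.6·0.2500; P(author J) ≈ 0.2529, P(author N) ≈ 0.5172, P(author M) ≈ 0.2299
After 'present': normaliser = 0.45·0.2529 + 0.25·0.5172 + 0.4·0.2299; P(author J) ≈ 0.3396, P(author N) ≈ 0.3859, P(author M) ≈ 0.2744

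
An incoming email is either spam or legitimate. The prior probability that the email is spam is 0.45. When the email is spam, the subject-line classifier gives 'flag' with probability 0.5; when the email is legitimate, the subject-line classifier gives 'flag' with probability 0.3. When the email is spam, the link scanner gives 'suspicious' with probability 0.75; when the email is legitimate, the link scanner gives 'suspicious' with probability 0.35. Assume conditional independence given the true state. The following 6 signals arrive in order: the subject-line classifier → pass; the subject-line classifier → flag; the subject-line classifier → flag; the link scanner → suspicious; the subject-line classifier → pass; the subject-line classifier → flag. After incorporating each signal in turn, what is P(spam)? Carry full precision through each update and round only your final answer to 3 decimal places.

Apply Bayes' rule sequentially, carrying P(spam) forward.
After the subject-line classifier='pass': P(spam) = 0.5·0.4500 / (0.5·0.4500 + 0.7·0.5500) ≈ 0.3689
After the subject-line classifier='flag': P(spam) = 0.5·0.3689 / (0.5·0.3689 + 0.3·0.6311) ≈ 0.4934
After the subject-line classifier='flag': P(spam) = 0.5·0.4934 / (0.5·0.4934 + 0.3·0.5066) ≈ 0.6188
After the link scanner='suspicious': P(spam) = 0.75·0.6188 / (0.75·0.6188 + 0.35·0.3812) ≈ 0.7767
After the subject-line classifier='pass': P(spam) = 0.5·0.7767 / (0.5·0.7767 + 0.7·0.2233) ≈ 0.7130
After the subject-line classifier='flag': P(spam) = 0.5·0.7130 / (0.5·0.7130 + 0.3·0.2870) ≈ 0.8055

0.805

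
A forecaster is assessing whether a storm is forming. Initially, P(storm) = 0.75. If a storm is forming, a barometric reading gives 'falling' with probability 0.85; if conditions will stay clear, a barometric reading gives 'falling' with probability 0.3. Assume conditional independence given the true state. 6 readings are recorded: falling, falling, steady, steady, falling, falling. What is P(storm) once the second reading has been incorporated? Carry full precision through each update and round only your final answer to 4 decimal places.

0.9601

After 'falling': P(storm) = 0.85·0.7500 / (0.85·0.7500 + 0.3·0.2500) ≈ 0.8947
After 'falling': P(storm) = 0.85·0.8947 / (0.85·0.8947 + 0.3·0.1053) ≈ 0.9601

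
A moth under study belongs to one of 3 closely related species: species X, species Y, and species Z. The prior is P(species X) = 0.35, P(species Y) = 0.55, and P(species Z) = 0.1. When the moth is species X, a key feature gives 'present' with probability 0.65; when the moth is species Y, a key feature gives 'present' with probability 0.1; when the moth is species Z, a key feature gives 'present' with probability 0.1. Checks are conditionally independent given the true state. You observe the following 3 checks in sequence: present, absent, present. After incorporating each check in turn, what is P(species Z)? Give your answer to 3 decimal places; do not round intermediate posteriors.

0.016

After 'present': normaliser = 0.65·0.3500 + 0.1·0.5500 + 0.1·0.1000; P(species X) ≈ 0.7778, P(species Y) ≈ 0.1880, P(species Z) ≈ 0.0342
After 'absent': normaliser = 0.35·0.7778 + 0.9·0.1880 + 0.9·0.0342; P(species X) ≈ 0.5765, P(species Y) ≈ 0.3584, P(species Z) ≈ 0.0652
After 'present': normaliser = 0.65·0.5765 + 0.1·0.3584 + 0.1·0.0652; P(species X) ≈ 0.8984, P(species Y) ≈ 0.0859, P(species Z) ≈ 0.0156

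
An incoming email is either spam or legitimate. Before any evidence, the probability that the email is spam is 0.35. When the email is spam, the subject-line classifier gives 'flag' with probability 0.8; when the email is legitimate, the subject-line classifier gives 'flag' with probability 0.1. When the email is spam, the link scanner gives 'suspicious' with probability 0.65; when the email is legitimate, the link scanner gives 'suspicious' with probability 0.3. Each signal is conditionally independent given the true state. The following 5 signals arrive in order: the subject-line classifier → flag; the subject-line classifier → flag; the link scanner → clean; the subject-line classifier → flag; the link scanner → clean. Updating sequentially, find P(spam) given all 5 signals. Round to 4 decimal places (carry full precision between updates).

Each posterior becomes the prior for the next update.
After the subject-line classifier='flag': P(spam) = 0.8·0.3500 / (0.8·0.3500 + 0.1·0.6500) ≈ 0.8116
After the subject-line classifier='flag': P(spam) = 0.8·0.8116 / (0.8·0.8116 + 0.1·0.1884) ≈ 0.9718
After the link scanner='clean': P(spam) = 0.35·0.9718 / (0.35·0.9718 + 0.7·0.0282) ≈ 0.9451
After the subject-line classifier='flag': P(spam) = 0.8·0.9451 / (0.8·0.9451 + 0.1·0.0549) ≈ 0.9928
After the link scanner='clean': P(spam) = 0.35·0.9928 / (0.35·0.9928 + 0.7·0.0072) ≈ 0.9857

0.9857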